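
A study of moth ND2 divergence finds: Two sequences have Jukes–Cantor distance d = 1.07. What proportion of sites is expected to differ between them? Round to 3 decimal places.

p = (3/4)(1 − e^(−4d/3)) = 0.75 × (1 − e^(-1.426667)) = 0.75 × (1 − 0.240108) = 0.569919.

0.570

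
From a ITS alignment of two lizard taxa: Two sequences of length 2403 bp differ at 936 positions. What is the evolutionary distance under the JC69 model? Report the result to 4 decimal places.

p = 936/2403 ≈ 0.389513.
d = −(3/4) ln(1 − 4p/3) = −0.75 ln(1 − 0.519351) = −0.75 ln(0.480649)
  = −0.75 × (-0.732618) = 0.549464 substitutions/site.

0.5495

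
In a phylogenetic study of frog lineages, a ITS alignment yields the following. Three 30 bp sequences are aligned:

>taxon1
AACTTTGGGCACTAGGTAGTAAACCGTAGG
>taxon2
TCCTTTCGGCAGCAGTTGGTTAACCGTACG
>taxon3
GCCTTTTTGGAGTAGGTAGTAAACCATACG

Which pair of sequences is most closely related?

taxon1 and taxon3

taxon1–taxon2: 9/30 differ, p = 0.300, d = 0.383.
taxon1–taxon3: 8/30 differ, p = 0.267, d = 0.330.
taxon2–taxon3: 9/30 differ, p = 0.300, d = 0.383.
The smallest distance is between taxon1 and taxon3.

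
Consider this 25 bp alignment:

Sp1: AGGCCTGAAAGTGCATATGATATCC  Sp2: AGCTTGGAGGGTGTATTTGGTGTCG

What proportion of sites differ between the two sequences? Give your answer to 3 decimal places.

0.440

The sequences differ at 11 of 25 positions.
p = 11/25 = 0.440.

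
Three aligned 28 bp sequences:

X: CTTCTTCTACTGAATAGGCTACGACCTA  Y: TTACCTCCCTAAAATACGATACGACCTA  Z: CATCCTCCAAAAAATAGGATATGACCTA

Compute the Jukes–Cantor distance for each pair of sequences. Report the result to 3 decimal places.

d(X,Y) = 0.485, d(X,Z) = 0.360, d(Y,Z) = 0.304

X–Y: 10/28 sites differ → p ≈ 0.357143, d = −0.75 ln(1 − 0.476191) = 0.484971 ≈ 0.485.
X–Z: 8/28 sites differ → p ≈ 0.285714, d = −0.75 ln(1 − 0.380952) = 0.359679 ≈ 0.360.
Y–Z: 7/28 sites differ → p = 0.25, d = −0.75 ln(1 − 0.333333) = 0.304098 ≈ 0.304.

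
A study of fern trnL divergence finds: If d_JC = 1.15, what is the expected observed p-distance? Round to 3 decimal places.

0.588

p = (3/4)(1 − e^(−4d/3)) = 0.75 × (1 − e^(-1.533333)) = 0.75 × (1 − 0.215815) = 0.588139.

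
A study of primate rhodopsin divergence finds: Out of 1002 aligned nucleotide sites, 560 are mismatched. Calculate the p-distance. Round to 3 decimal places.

0.559

p = 560/1002 = 0.558882… ≈ 0.559 (to 3 d.p.).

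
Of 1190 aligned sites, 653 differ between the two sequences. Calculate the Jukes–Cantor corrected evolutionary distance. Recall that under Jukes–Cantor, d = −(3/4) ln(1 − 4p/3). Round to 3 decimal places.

0.987

p = 653/1190 ≈ 0.548739.
d = −(3/4) ln(1 − 4p/3) = −0.75 ln(1 − 0.731652) = −0.75 ln(0.268348)
  = −0.75 × (-1.315471) = 0.986603 substitutions/site.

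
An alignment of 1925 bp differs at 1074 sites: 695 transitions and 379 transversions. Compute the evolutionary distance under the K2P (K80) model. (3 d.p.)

1.382

P = 695/1925 ≈ 0.361039 and Q = 379/1925 ≈ 0.196883.
Under the Kimura two-parameter model, d = −½ ln(1 − 2P − Q) − ¼ ln(1 − 2Q).
1 − 2P − Q = 0.081039, giving −½ ln(0.081039) = 1.256412.
1 − 2Q = 0.606234, giving −¼ ln(0.606234) = 0.125122.
d = 1.256412 + 0.125122 = 1.381534.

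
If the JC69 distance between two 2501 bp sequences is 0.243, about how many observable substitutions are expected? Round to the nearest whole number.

Invert JC69: p = (3/4)(1 − e^(−4d/3)) = 0.75 × (1 − e^(-0.324)) = 0.75 × (1 − 0.723250) = 0.207563.
Expected differing sites = pL ≈ 0.207563 × 2501 = 519.115063 ≈ 519.

519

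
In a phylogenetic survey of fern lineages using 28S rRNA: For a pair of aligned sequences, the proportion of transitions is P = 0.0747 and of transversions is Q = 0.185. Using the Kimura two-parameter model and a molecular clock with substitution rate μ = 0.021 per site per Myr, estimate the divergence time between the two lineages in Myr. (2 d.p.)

7.60

Under the Kimura two-parameter model, d = −½ ln(1 − 2P − Q) − ¼ ln(1 − 2Q).
1 − 2P − Q = 0.6656, giving −½ ln(0.6656) = 0.203533.
1 − 2Q = 0.63, giving −¼ ln(0.63) = 0.115509.
d = 0.203533 + 0.115509 = 0.319042.
Under a molecular clock d = 2μt, so t = d/(2μ) = 0.319042 / (2 × 0.021) = 7.60 Myr.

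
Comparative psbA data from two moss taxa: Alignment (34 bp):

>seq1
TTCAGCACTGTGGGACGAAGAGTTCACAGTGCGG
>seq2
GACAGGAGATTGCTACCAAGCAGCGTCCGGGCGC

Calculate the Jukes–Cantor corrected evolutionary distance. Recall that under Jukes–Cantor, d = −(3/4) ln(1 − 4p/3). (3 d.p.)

The sequences differ at 18 of 34 sites, so p = 18/34 ≈ 0.529412.
d = −(3/4) ln(1 − 4p/3) = −0.75 ln(1 − 0.705883) = −0.75 ln(0.294117)
  = −0.75 × (-1.223778) = 0.917834 substitutions/site.

0.918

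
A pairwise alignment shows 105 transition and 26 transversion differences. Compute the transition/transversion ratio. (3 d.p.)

4.038

R = 105/26 = 4.038461… ≈ 4.038 (to 3 d.p.).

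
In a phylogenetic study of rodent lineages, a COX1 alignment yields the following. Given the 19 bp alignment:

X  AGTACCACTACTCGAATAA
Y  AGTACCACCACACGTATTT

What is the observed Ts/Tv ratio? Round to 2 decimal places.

0.25

Transitions are A↔G and C↔T; transversions are all other mismatches.
Transitions: 1. Transversions: 4.
R = 1/4 = 0.25.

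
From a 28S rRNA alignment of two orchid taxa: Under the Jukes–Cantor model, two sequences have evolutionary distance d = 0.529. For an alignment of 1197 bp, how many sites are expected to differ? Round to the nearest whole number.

Invert JC69: p = (3/4)(1 − e^(−4d/3)) = 0.75 × (1 − e^(-0.705333)) = 0.75 × (1 − 0.493944) = 0.379542.
Expected differing sites = pL ≈ 0.379542 × 1197 = 454.311774 ≈ 454.

454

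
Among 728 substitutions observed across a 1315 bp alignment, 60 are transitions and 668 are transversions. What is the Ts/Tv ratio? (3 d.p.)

0.090

R = 60/668 = 0.089820… ≈ 0.090 (to 3 d.p.).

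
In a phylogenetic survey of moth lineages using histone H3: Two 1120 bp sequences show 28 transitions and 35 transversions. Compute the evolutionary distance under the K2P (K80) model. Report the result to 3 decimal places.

0.059

P = 28/1120 = 0.025 and Q = 35/1120 = 0.03125.
Under the Kimura two-parameter model, d = −½ ln(1 − 2P − Q) − ¼ ln(1 − 2Q).
1 − 2P − Q = 0.91875, giving −½ ln(0.91875) = 0.042371.
1 − 2Q = 0.9375, giving −¼ ln(0.9375) = 0.016135.
d = 0.042371 + 0.016135 = 0.058506.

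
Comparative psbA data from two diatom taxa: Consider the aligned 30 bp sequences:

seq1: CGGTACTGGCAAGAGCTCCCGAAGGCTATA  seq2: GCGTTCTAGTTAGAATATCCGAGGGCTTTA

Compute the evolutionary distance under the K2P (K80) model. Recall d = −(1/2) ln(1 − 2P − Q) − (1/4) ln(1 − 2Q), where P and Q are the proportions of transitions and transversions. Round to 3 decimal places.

Of 30 sites, 6 differences are transitions and 6 are transversions, so P = 6/30 = 0.2 and Q = 6/30 = 0.2.
Under the Kimura two-parameter model, d = −½ ln(1 − 2P − Q) − ¼ ln(1 − 2Q).
1 − 2P − Q = 0.4, giving −½ ln(0.4) = 0.458145.
1 − 2Q = 0.6, giving −¼ ln(0.6) = 0.127706.
d = 0.458145 + 0.127706 = 0.585851.

0.586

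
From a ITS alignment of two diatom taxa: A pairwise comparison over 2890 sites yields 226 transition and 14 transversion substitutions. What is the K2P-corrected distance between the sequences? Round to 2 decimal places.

0.09

P = 226/2890 ≈ 0.078201 and Q = 14/2890 ≈ 0.004844.
Under the Kimura two-parameter model, d = −½ ln(1 − 2P − Q) − ¼ ln(1 − 2Q).
1 − 2P − Q = 0.838754, giving −½ ln(0.838754) = 0.087919.
1 − 2Q = 0.990312, giving −¼ ln(0.990312) = 0.002434.
d = 0.087919 + 0.002434 = 0.090353.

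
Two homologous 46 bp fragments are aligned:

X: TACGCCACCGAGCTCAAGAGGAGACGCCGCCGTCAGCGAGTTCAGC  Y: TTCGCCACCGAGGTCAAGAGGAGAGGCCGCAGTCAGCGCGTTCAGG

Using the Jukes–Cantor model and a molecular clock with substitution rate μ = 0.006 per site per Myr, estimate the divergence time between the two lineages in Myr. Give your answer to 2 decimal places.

11.94

The sequences differ at 6 of 46 sites (2, 13, 25, 31, 39, 46), so p = 6/46 ≈ 0.130435.
d = −(3/4) ln(1 − 4p/3) = −0.75 ln(1 − 0.173913) = −0.75 ln(0.826087)
  = −0.75 × (-0.191055) = 0.143291 substitutions/site.
Under a molecular clock d = 2μt, so t = d/(2μ) = 0.143291 / (2 × 0.006) = 11.94 Myr.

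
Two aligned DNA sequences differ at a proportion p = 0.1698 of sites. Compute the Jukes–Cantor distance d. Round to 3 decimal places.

0.193

d = −(3/4) ln(1 − 4p/3) = −0.75 ln(1 − 0.2264) = −0.75 ln(0.7736)
  = −0.75 × (-0.256700) = 0.192525 substitutions/site.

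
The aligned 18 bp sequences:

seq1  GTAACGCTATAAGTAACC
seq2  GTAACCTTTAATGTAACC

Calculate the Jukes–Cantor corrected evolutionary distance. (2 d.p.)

The sequences differ at 5 of 18 sites (6, 7, 9, 10, 12), so p = 5/18 ≈ 0.277778.
d = −(3/4) ln(1 − 4p/3) = −0.75 ln(1 − 0.370371) = −0.75 ln(0.629629)
  = −0.75 × (-0.462625) = 0.346969 substitutions/site.

0.35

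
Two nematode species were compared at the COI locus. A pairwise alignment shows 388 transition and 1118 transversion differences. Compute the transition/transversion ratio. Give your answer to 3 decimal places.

R = 388/1118 = 0.347048… ≈ 0.347 (to 3 d.p.).

0.347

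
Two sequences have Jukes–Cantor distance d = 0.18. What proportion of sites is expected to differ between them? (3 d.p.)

0.160

p = (3/4)(1 − e^(−4d/3)) = 0.75 × (1 − e^(-0.24)) = 0.75 × (1 − 0.786628) = 0.160029.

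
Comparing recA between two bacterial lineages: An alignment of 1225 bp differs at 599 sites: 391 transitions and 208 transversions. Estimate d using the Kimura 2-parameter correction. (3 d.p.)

P = 391/1225 ≈ 0.319184 and Q = 208/1225 ≈ 0.169796.
Under the Kimura two-parameter model, d = −½ ln(1 − 2P − Q) − ¼ ln(1 − 2Q).
1 − 2P − Q = 0.191836, giving −½ ln(0.191836) = 0.825557.
1 − 2Q = 0.660408, giving −¼ ln(0.660408) = 0.103724.
d = 0.825557 + 0.103724 = 0.929281.

0.929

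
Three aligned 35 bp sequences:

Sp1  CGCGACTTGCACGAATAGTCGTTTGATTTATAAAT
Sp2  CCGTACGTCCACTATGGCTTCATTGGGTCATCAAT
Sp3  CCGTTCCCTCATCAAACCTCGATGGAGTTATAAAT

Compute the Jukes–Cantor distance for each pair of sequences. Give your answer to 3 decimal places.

d(Sp1,Sp2) = 0.782, d(Sp1,Sp3) = 0.635, d(Sp2,Sp3) = 0.635

Sp1–Sp2: 17/35 sites differ → p ≈ 0.485714, d = −0.75 ln(1 − 0.647619) = 0.782282 ≈ 0.782.
Sp1–Sp3: 15/35 sites differ → p ≈ 0.428571, d = −0.75 ln(1 − 0.571428) = 0.635472 ≈ 0.635.
Sp2–Sp3: 15/35 sites differ → p ≈ 0.428571, d = −0.75 ln(1 − 0.571428) = 0.635472 ≈ 0.635.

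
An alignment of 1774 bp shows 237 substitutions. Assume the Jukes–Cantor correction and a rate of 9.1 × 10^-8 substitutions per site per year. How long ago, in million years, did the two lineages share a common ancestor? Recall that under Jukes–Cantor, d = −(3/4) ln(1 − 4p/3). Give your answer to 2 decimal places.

p = 237/1774 ≈ 0.133596.
d = −(3/4) ln(1 − 4p/3) = −0.75 ln(1 − 0.178128) = −0.75 ln(0.821872)
  = −0.75 × (-0.196171) = 0.147128 substitutions/site.
Under a molecular clock d = 2μt, so t = d/(2μ) = 0.147128 / (2 × 9.1 × 10^-8) = 0.81 million years.

0.81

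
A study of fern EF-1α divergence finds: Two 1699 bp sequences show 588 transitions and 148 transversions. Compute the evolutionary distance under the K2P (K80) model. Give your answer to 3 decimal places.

P = 588/1699 ≈ 0.346086 and Q = 148/1699 ≈ 0.08711.
Under the Kimura two-parameter model, d = −½ ln(1 − 2P − Q) − ¼ ln(1 − 2Q).
1 − 2P − Q = 0.220718, giving −½ ln(0.220718) = 0.755435.
1 − 2Q = 0.82578, giving −¼ ln(0.82578) = 0.047857.
d = 0.755435 + 0.047857 = 0.803292.

0.803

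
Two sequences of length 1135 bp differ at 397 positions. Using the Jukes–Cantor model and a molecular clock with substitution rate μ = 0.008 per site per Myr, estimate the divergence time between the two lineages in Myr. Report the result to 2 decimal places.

29.44

p = 397/1135 ≈ 0.34978.
d = −(3/4) ln(1 − 4p/3) = −0.75 ln(1 − 0.466373) = −0.75 ln(0.533627)
  = −0.75 × (-0.628058) = 0.471044 substitutions/site.
Under a molecular clock d = 2μt, so t = d/(2μ) = 0.471044 / (2 × 0.008) = 29.44 Myr.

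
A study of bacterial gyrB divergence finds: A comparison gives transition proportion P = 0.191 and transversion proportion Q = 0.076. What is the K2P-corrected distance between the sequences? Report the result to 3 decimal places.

0.347

Under the Kimura two-parameter model, d = −½ ln(1 − 2P − Q) − ¼ ln(1 − 2Q).
1 − 2P − Q = 0.542, giving −½ ln(0.542) = 0.306245.
1 − 2Q = 0.848, giving −¼ ln(0.848) = 0.041219.
d = 0.306245 + 0.041219 = 0.347464.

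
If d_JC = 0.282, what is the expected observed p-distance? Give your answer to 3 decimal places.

p = (3/4)(1 − e^(−4d/3)) = 0.75 × (1 − e^(-0.376)) = 0.75 × (1 − 0.686602) = 0.235049.

0.235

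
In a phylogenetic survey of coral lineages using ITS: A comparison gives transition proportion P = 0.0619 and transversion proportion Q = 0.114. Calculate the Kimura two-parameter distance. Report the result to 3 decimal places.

0.200

Under the Kimura two-parameter model, d = −½ ln(1 − 2P − Q) − ¼ ln(1 − 2Q).
1 − 2P − Q = 0.7622, giving −½ ln(0.7622) = 0.135773.
1 − 2Q = 0.772, giving −¼ ln(0.772) = 0.064693.
d = 0.135773 + 0.064693 = 0.200466.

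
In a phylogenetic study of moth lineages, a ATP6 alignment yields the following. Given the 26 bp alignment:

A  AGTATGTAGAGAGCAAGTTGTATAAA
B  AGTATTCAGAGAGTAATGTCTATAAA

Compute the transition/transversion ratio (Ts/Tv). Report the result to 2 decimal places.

Transitions are A↔G and C↔T; transversions are all other mismatches.
Transitions: 2. Transversions: 4.
R = 2/4 = 0.50.

0.50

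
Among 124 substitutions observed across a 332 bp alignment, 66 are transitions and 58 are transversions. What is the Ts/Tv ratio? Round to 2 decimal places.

1.14

R = 66/58 = 1.137931… ≈ 1.14 (to 2 d.p.).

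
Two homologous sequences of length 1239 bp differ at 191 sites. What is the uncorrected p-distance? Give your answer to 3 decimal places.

p = 191/1239 = 0.154156… ≈ 0.154 (to 3 d.p.).

0.154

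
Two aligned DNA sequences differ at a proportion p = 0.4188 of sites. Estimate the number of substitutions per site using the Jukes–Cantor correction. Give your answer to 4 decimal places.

0.6130

d = −(3/4) ln(1 − 4p/3) = −0.75 ln(1 − 0.5584) = −0.75 ln(0.4416)
  = −0.75 × (-0.817351) = 0.613013 substitutions/site.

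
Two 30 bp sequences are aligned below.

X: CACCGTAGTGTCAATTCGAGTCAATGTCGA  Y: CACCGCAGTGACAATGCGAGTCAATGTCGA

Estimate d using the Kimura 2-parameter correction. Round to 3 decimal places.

0.107

Of 30 sites, 1 differences are transitions and 2 are transversions, so P = 1/30 ≈ 0.033333 and Q = 2/30 ≈ 0.066667.
Under the Kimura two-parameter model, d = −½ ln(1 − 2P − Q) − ¼ ln(1 − 2Q).
1 − 2P − Q = 0.866667, giving −½ ln(0.866667) = 0.071550.
1 − 2Q = 0.866666, giving −¼ ln(0.866666) = 0.035775.
d = 0.071550 + 0.035775 = 0.107325.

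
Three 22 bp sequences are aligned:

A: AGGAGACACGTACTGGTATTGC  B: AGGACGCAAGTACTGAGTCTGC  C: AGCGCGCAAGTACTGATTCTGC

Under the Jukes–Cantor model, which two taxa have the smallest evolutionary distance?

A–B: 7/22 differ, p = 0.318, d = 0.414.
A–C: 8/22 differ, p = 0.364, d = 0.497.
B–C: 3/22 differ, p = 0.136, d = 0.151.
The smallest distance is between B and C.

B and C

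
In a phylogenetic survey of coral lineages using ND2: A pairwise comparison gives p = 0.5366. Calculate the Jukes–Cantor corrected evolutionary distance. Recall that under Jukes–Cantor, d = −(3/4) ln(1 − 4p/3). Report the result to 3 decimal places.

0.943

d = −(3/4) ln(1 − 4p/3) = −0.75 ln(1 − 0.715467) = −0.75 ln(0.284533)
  = −0.75 × (-1.256906) = 0.942680 substitutions/site.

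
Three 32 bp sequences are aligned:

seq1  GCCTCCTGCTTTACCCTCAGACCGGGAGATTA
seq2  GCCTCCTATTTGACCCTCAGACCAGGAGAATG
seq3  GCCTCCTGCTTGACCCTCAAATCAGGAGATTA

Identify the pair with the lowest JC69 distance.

seq1–seq2: 6/32 differ, p = 0.188, d = 0.216.
seq1–seq3: 4/32 differ, p = 0.125, d = 0.137.
seq2–seq3: 6/32 differ, p = 0.188, d = 0.216.
The smallest distance is between seq1 and seq3.

seq1 and seq3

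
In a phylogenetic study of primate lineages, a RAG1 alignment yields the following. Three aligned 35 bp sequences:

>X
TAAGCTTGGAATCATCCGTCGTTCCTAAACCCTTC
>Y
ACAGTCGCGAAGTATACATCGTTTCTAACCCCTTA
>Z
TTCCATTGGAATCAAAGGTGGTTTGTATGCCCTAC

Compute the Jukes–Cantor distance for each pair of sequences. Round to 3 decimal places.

X–Y: 13/35 sites differ → p ≈ 0.371429, d = −0.75 ln(1 − 0.495239) = 0.512753 ≈ 0.513.
X–Z: 13/35 sites differ → p ≈ 0.371429, d = −0.75 ln(1 − 0.495239) = 0.512753 ≈ 0.513.
Y–Z: 19/35 sites differ → p ≈ 0.542857, d = −0.75 ln(1 − 0.723809) = 0.964997 ≈ 0.965.

d(X,Y) = 0.513, d(X,Z) = 0.513, d(Y,Z) = 0.965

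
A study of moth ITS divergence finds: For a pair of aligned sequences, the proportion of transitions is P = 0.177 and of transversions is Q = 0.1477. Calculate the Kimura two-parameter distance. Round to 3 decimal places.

0.436

Under the Kimura two-parameter model, d = −½ ln(1 − 2P − Q) − ¼ ln(1 − 2Q).
1 − 2P − Q = 0.4983, giving −½ ln(0.4983) = 0.348276.
1 − 2Q = 0.7046, giving −¼ ln(0.7046) = 0.087531.
d = 0.348276 + 0.087531 = 0.435807.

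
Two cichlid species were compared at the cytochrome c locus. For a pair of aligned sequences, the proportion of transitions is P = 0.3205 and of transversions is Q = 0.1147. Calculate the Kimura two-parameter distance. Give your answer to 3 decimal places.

Under the Kimura two-parameter model, d = −½ ln(1 − 2P − Q) − ¼ ln(1 − 2Q).
1 − 2P − Q = 0.2443, giving −½ ln(0.2443) = 0.704679.
1 − 2Q = 0.7706, giving −¼ ln(0.7706) = 0.065146.
d = 0.704679 + 0.065146 = 0.769825.

0.770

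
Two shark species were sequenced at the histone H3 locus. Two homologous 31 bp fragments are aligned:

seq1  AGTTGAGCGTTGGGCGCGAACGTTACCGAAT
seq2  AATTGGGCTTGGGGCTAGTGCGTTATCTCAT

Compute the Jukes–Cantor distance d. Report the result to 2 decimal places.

0.48

The sequences differ at 11 of 31 sites, so p = 11/31 ≈ 0.354839.
d = −(3/4) ln(1 − 4p/3) = −0.75 ln(1 − 0.473119) = −0.75 ln(0.526881)
  = −0.75 × (-0.640781) = 0.480586 substitutions/site.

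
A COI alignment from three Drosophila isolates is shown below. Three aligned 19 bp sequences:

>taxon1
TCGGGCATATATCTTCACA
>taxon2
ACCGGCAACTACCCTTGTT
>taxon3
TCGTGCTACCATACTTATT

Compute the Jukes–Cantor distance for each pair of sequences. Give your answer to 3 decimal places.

taxon1–taxon2: 10/19 sites differ → p ≈ 0.526316, d = −0.75 ln(1 − 0.701755) = 0.907380 ≈ 0.907.
taxon1–taxon3: 10/19 sites differ → p ≈ 0.526316, d = −0.75 ln(1 − 0.701755) = 0.907380 ≈ 0.907.
taxon2–taxon3: 8/19 sites differ → p ≈ 0.421053, d = −0.75 ln(1 − 0.561404) = 0.618132 ≈ 0.618.

d(taxon1,taxon2) = 0.907, d(taxon1,taxon3) = 0.907, d(taxon2,taxon3) = 0.618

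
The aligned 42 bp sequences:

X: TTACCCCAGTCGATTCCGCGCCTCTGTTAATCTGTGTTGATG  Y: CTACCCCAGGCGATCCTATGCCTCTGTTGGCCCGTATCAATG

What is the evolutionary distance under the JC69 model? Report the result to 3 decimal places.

0.399

The sequences differ at 13 of 42 sites, so p = 13/42 ≈ 0.309524.
d = −(3/4) ln(1 − 4p/3) = −0.75 ln(1 − 0.412699) = −0.75 ln(0.587301)
  = −0.75 × (-0.532218) = 0.399164 substitutions/site.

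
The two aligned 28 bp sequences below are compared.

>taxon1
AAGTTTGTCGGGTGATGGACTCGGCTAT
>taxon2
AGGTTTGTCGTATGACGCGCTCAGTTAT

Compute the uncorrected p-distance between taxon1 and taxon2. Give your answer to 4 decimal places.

0.2857

The sequences differ at 8 of 28 positions (sites 2, 11, 12, 16, 18, 19, 23, 25).
p = 8/28 = 0.285714… ≈ 0.2857 (to 4 d.p.).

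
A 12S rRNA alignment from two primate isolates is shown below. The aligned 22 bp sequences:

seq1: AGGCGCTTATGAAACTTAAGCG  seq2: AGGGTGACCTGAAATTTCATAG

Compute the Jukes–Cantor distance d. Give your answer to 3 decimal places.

0.699

The sequences differ at 10 of 22 sites (4, 5, 6, 7, 8, 9, 15, 18, 20, 21), so p = 10/22 ≈ 0.454545.
d = −(3/4) ln(1 − 4p/3) = −0.75 ln(1 − 0.60606) = −0.75 ln(0.39394)
  = −0.75 × (-0.931557) = 0.698668 substitutions/site.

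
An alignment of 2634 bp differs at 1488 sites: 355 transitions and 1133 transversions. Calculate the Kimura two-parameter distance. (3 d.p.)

P = 355/2634 ≈ 0.134776 and Q = 1133/2634 ≈ 0.430144.
Under the Kimura two-parameter model, d = −½ ln(1 − 2P − Q) − ¼ ln(1 − 2Q).
1 − 2P − Q = 0.300304, giving −½ ln(0.300304) = 0.601480.
1 − 2Q = 0.139712, giving −¼ ln(0.139712) = 0.492043.
d = 0.601480 + 0.492043 = 1.093523.

1.094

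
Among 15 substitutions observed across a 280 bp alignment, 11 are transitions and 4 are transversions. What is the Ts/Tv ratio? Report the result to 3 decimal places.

R = 11/4 = 2.750.

2.750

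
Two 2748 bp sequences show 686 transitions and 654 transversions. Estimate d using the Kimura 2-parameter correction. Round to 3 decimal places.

P = 686/2748 ≈ 0.249636 and Q = 654/2748 ≈ 0.237991.
Under the Kimura two-parameter model, d = −½ ln(1 − 2P − Q) − ¼ ln(1 − 2Q).
1 − 2P − Q = 0.262737, giving −½ ln(0.262737) = 0.668301.
1 − 2Q = 0.524018, giving −¼ ln(0.524018) = 0.161557.
d = 0.668301 + 0.161557 = 0.829858.

0.830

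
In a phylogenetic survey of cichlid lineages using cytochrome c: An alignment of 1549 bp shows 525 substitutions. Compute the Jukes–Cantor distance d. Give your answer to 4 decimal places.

0.4510

p = 525/1549 ≈ 0.338928.
d = −(3/4) ln(1 − 4p/3) = −0.75 ln(1 − 0.451904) = −0.75 ln(0.548096)
  = −0.75 × (-0.601305) = 0.450979 substitutions/site.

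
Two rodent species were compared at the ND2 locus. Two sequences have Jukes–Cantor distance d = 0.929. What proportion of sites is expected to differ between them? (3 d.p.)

p = (3/4)(1 − e^(−4d/3)) = 0.75 × (1 − e^(-1.238667)) = 0.75 × (1 − 0.289770) = 0.532673.

0.533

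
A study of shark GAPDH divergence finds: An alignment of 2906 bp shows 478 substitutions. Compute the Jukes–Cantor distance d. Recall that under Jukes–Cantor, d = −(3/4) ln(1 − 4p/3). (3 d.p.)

p = 478/2906 ≈ 0.164487.
d = −(3/4) ln(1 − 4p/3) = −0.75 ln(1 − 0.219316) = −0.75 ln(0.780684)
  = −0.75 × (-0.247585) = 0.185689 substitutions/site.

0.186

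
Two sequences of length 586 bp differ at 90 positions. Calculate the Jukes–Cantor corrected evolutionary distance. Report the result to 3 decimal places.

0.172

p = 90/586 ≈ 0.153584.
d = −(3/4) ln(1 − 4p/3) = −0.75 ln(1 − 0.204779) = −0.75 ln(0.795221)
  = −0.75 × (-0.229135) = 0.171851 substitutions/site.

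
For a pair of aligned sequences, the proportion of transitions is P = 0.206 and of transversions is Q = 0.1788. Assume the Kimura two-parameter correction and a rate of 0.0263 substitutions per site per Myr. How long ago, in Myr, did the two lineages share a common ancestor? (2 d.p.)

10.60

Under the Kimura two-parameter model, d = −½ ln(1 − 2P − Q) − ¼ ln(1 − 2Q).
1 − 2P − Q = 0.4092, giving −½ ln(0.4092) = 0.446776.
1 − 2Q = 0.6424, giving −¼ ln(0.6424) = 0.110636.
d = 0.446776 + 0.110636 = 0.557412.
Under a molecular clock d = 2μt, so t = d/(2μ) = 0.557412 / (2 × 0.0263) = 10.60 Myr.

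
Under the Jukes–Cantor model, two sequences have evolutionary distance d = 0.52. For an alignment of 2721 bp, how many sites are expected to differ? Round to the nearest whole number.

1021

Invert JC69: p = (3/4)(1 − e^(−4d/3)) = 0.75 × (1 − e^(-0.693333)) = 0.75 × (1 − 0.499907) = 0.375070.
Expected differing sites = pL ≈ 0.375070 × 2721 = 1020.56547 ≈ 1021.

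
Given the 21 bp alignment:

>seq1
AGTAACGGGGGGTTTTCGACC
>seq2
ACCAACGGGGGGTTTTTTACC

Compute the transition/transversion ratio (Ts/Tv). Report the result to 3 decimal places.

1.000

Transitions are A↔G and C↔T; transversions are all other mismatches.
Transitions: 2. Transversions: 2.
R = 2/2 = 1.000.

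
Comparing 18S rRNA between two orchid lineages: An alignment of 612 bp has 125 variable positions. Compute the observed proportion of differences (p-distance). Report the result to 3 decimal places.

0.204

p = 125/612 = 0.204248… ≈ 0.204 (to 3 d.p.).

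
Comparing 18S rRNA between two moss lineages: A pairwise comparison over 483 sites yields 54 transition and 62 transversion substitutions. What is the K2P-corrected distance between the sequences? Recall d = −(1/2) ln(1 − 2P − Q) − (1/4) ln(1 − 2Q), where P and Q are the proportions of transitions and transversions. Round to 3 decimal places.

0.291

P = 54/483 ≈ 0.111801 and Q = 62/483 ≈ 0.128364.
Under the Kimura two-parameter model, d = −½ ln(1 − 2P − Q) − ¼ ln(1 − 2Q).
1 − 2P − Q = 0.648034, giving −½ ln(0.648034) = 0.216906.
1 − 2Q = 0.743272, giving −¼ ln(0.743272) = 0.074173.
d = 0.216906 + 0.074173 = 0.291079.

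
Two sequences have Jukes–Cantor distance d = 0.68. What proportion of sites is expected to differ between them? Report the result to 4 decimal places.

p = (3/4)(1 − e^(−4d/3)) = 0.75 × (1 − e^(-0.906667)) = 0.75 × (1 − 0.403868) = 0.447099.

0.4471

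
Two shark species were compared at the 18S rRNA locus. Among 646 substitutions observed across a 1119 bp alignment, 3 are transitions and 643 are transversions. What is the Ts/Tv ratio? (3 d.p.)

R = 3/643 = 0.004665… ≈ 0.005 (to 3 d.p.).

0.005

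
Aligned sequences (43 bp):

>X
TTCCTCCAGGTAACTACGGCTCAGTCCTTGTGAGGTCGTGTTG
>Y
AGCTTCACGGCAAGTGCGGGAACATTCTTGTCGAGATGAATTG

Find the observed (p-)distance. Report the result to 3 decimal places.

0.488

The sequences differ at 21 of 43 positions.
p = 21/43 = 0.488372… ≈ 0.488 (to 3 d.p.).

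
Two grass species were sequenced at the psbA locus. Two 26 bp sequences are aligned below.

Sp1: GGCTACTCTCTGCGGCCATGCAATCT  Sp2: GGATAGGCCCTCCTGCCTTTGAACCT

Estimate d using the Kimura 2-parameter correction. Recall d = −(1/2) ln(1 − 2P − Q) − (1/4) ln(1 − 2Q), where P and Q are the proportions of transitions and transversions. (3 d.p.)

0.548

Of 26 sites, 2 differences are transitions and 8 are transversions, so P = 2/26 ≈ 0.076923 and Q = 8/26 ≈ 0.307692.
Under the Kimura two-parameter model, d = −½ ln(1 − 2P − Q) − ¼ ln(1 − 2Q).
1 − 2P − Q = 0.538462, giving −½ ln(0.538462) = 0.309519.
1 − 2Q = 0.384616, giving −¼ ln(0.384616) = 0.238877.
d = 0.309519 + 0.238877 = 0.548396.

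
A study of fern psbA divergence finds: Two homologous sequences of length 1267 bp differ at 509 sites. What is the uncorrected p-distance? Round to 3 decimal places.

0.402

p = 509/1267 = 0.401736… ≈ 0.402 (to 3 d.p.).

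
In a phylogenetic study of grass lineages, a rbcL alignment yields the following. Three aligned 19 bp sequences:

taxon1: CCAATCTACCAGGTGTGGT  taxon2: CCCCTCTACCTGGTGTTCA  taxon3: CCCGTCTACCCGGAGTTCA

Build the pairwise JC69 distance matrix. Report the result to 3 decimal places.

taxon1–taxon2: 6/19 sites differ → p ≈ 0.315789, d = −0.75 ln(1 − 0.421052) = 0.409907 ≈ 0.410.
taxon1–taxon3: 7/19 sites differ → p ≈ 0.368421, d = −0.75 ln(1 − 0.491228) = 0.506816 ≈ 0.507.
taxon2–taxon3: 3/19 sites differ → p ≈ 0.157895, d = −0.75 ln(1 − 0.210527) = 0.177292 ≈ 0.177.

d(taxon1,taxon2) = 0.410, d(taxon1,taxon3) = 0.507, d(taxon2,taxon3) = 0.177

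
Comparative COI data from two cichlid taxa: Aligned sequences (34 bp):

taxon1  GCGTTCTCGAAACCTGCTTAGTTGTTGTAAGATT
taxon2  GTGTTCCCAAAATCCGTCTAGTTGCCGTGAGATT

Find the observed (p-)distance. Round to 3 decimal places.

0.294

The sequences differ at 10 of 34 positions (sites 2, 7, 9, 13, 15, 17, 18, 25, 26, 29).
p = 10/34 = 0.294117… ≈ 0.294 (to 3 d.p.).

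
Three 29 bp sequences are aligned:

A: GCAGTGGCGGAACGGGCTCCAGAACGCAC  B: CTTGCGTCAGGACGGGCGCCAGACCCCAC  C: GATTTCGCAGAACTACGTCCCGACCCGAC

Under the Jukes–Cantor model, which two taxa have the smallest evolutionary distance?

A and B

A–B: 10/29 differ, p = 0.345, d = 0.462.
A–C: 13/29 differ, p = 0.448, d = 0.683.
B–C: 14/29 differ, p = 0.483, d = 0.774.
The smallest distance is between A and B.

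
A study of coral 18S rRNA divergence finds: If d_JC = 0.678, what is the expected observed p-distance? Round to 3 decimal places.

0.446

p = (3/4)(1 − e^(−4d/3)) = 0.75 × (1 − e^(-0.904)) = 0.75 × (1 − 0.404947) = 0.446290.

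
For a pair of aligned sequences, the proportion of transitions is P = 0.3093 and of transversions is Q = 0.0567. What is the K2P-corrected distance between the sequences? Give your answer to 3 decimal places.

Under the Kimura two-parameter model, d = −½ ln(1 − 2P − Q) − ¼ ln(1 − 2Q).
1 − 2P − Q = 0.3247, giving −½ ln(0.3247) = 0.562427.
1 − 2Q = 0.8866, giving −¼ ln(0.8866) = 0.030090.
d = 0.562427 + 0.030090 = 0.592517.

0.593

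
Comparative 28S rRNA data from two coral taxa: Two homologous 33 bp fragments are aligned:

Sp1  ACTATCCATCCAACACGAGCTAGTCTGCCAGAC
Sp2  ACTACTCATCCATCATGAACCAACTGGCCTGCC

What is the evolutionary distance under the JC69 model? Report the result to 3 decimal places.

0.497

The sequences differ at 12 of 33 sites, so p = 12/33 ≈ 0.363636.
d = −(3/4) ln(1 − 4p/3) = −0.75 ln(1 − 0.484848) = −0.75 ln(0.515152)
  = −0.75 × (-0.663293) = 0.497470 substitutions/site.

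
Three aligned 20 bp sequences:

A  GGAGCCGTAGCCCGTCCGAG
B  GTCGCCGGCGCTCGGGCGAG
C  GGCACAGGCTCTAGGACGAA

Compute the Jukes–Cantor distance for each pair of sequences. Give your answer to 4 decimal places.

A–B: 7/20 sites differ → p = 0.35, d = −0.75 ln(1 − 0.466667) = 0.471457 ≈ 0.4715.
A–C: 11/20 sites differ → p = 0.55, d = −0.75 ln(1 − 0.733333) = 0.991316 ≈ 0.9913.
B–C: 7/20 sites differ → p = 0.35, d = −0.75 ln(1 − 0.466667) = 0.471457 ≈ 0.4715.

d(A,B) = 0.4715, d(A,C) = 0.9913, d(B,C) = 0.4715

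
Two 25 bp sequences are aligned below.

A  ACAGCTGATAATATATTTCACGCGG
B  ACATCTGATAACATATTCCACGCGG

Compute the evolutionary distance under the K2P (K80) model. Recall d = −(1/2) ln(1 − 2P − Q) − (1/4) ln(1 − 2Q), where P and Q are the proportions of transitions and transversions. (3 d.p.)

0.132

Of 25 sites, 2 differences are transitions and 1 are transversions, so P = 2/25 = 0.08 and Q = 1/25 = 0.04.
Under the Kimura two-parameter model, d = −½ ln(1 − 2P − Q) − ¼ ln(1 − 2Q).
1 − 2P − Q = 0.8, giving −½ ln(0.8) = 0.111572.
1 − 2Q = 0.92, giving −¼ ln(0.92) = 0.020845.
d = 0.111572 + 0.020845 = 0.132417.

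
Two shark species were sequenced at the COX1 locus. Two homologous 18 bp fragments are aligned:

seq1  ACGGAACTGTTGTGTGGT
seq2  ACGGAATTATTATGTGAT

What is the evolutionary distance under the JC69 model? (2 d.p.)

The sequences differ at 4 of 18 sites (7, 9, 12, 17), so p = 4/18 ≈ 0.222222.
d = −(3/4) ln(1 − 4p/3) = −0.75 ln(1 − 0.296296) = −0.75 ln(0.703704)
  = −0.75 × (-0.351397) = 0.263548 substitutions/site.

0.26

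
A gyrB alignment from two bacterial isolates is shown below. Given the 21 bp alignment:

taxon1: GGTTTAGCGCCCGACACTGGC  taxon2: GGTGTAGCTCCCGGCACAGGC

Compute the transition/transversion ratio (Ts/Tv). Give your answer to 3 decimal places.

Transitions are A↔G and C↔T; transversions are all other mismatches.
Transitions: 1. Transversions: 3.
R = 1/3 = 0.333333… ≈ 0.333 (to 3 d.p.).

0.333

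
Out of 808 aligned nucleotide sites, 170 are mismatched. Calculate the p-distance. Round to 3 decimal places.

p = 170/808 = 0.210396… ≈ 0.210 (to 3 d.p.).

0.210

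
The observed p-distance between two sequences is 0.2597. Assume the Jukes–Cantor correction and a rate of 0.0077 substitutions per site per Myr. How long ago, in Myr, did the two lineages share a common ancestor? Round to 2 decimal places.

d = −(3/4) ln(1 − 4p/3) = −0.75 ln(1 − 0.346267) = −0.75 ln(0.653733)
  = −0.75 × (-0.425056) = 0.318792 substitutions/site.
Under a molecular clock d = 2μt, so t = d/(2μ) = 0.318792 / (2 × 0.0077) = 20.70 Myr.

20.70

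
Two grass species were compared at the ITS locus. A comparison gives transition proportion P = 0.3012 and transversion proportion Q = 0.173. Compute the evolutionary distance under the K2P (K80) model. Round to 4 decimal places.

Under the Kimura two-parameter model, d = −½ ln(1 − 2P − Q) − ¼ ln(1 − 2Q).
1 − 2P − Q = 0.2246, giving −½ ln(0.2246) = 0.746717.
1 − 2Q = 0.654, giving −¼ ln(0.654) = 0.106162.
d = 0.746717 + 0.106162 = 0.852879.

0.8529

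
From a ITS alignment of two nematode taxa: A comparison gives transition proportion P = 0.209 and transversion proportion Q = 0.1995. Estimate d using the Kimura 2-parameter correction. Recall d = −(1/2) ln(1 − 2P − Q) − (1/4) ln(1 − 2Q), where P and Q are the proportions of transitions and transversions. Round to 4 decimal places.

0.6078

Under the Kimura two-parameter model, d = −½ ln(1 − 2P − Q) − ¼ ln(1 − 2Q).
1 − 2P − Q = 0.3825, giving −½ ln(0.3825) = 0.480513.
1 − 2Q = 0.601, giving −¼ ln(0.601) = 0.127290.
d = 0.480513 + 0.127290 = 0.607803.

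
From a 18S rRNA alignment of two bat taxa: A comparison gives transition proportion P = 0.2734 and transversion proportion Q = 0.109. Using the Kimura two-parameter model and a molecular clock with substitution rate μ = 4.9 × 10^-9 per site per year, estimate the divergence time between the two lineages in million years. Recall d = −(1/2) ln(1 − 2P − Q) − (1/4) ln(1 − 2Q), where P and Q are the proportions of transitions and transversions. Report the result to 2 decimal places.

Under the Kimura two-parameter model, d = −½ ln(1 − 2P − Q) − ¼ ln(1 − 2Q).
1 − 2P − Q = 0.3442, giving −½ ln(0.3442) = 0.533266.
1 − 2Q = 0.782, giving −¼ ln(0.782) = 0.061475.
d = 0.533266 + 0.061475 = 0.594741.
Under a molecular clock d = 2μt, so t = d/(2μ) = 0.594741 / (2 × 4.9 × 10^-9) = 60.69 million years.

60.69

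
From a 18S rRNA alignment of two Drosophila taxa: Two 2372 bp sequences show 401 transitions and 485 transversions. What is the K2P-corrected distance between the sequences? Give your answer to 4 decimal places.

P = 401/2372 ≈ 0.169056 and Q = 485/2372 ≈ 0.204469.
Under the Kimura two-parameter model, d = −½ ln(1 − 2P − Q) − ¼ ln(1 − 2Q).
1 − 2P − Q = 0.457419, giving −½ ln(0.457419) = 0.391078.
1 − 2Q = 0.591062, giving −¼ ln(0.591062) = 0.131459.
d = 0.391078 + 0.131459 = 0.522537.

0.5225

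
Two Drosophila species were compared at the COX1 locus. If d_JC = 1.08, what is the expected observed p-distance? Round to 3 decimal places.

p = (3/4)(1 − e^(−4d/3)) = 0.75 × (1 − e^(-1.44)) = 0.75 × (1 − 0.236928) = 0.572304.

0.572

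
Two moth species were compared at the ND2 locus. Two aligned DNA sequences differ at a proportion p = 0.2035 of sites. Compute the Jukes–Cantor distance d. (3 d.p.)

0.237

d = −(3/4) ln(1 − 4p/3) = −0.75 ln(1 − 0.271333) = −0.75 ln(0.728667)
  = −0.75 × (-0.316538) = 0.237404 substitutions/site.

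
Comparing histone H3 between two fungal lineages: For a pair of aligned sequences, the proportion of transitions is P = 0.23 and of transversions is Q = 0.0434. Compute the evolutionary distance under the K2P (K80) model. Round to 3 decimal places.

Under the Kimura two-parameter model, d = −½ ln(1 − 2P − Q) − ¼ ln(1 − 2Q).
1 − 2P − Q = 0.4966, giving −½ ln(0.4966) = 0.349985.
1 − 2Q = 0.9132, giving −¼ ln(0.9132) = 0.022700.
d = 0.349985 + 0.022700 = 0.372685.

0.373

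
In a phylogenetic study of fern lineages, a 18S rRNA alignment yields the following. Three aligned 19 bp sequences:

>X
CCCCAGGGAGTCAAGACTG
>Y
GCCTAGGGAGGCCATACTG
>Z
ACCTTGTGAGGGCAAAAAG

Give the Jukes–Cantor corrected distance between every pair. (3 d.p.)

X–Y: 5/19 sites differ → p ≈ 0.263158, d = −0.75 ln(1 − 0.350877) = 0.324100 ≈ 0.324.
X–Z: 10/19 sites differ → p ≈ 0.526316, d = −0.75 ln(1 − 0.701755) = 0.907380 ≈ 0.907.
Y–Z: 7/19 sites differ → p ≈ 0.368421, d = −0.75 ln(1 − 0.491228) = 0.506816 ≈ 0.507.

d(X,Y) = 0.324, d(X,Z) = 0.907, d(Y,Z) = 0.507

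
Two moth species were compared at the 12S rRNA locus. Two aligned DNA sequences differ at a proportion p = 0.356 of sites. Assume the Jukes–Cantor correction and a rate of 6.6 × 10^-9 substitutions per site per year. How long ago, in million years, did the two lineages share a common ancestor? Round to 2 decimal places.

36.58

d = −(3/4) ln(1 − 4p/3) = −0.75 ln(1 − 0.474667) = −0.75 ln(0.525333)
  = −0.75 × (-0.643723) = 0.482792 substitutions/site.
Under a molecular clock d = 2μt, so t = d/(2μ) = 0.482792 / (2 × 6.6 × 10^-9) = 36.58 million years.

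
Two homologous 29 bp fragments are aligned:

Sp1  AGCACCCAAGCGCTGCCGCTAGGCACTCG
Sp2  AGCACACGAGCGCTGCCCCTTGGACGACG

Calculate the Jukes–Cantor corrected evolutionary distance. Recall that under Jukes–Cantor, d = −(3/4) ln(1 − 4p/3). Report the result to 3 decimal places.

0.344

The sequences differ at 8 of 29 sites (6, 8, 18, 21, 24, 25, 26, 27), so p = 8/29 ≈ 0.275862.
d = −(3/4) ln(1 − 4p/3) = −0.75 ln(1 − 0.367816) = −0.75 ln(0.632184)
  = −0.75 × (-0.458575) = 0.343931 substitutions/site.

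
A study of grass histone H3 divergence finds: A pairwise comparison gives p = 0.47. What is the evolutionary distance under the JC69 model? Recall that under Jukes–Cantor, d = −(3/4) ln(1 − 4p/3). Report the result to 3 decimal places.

0.739

d = −(3/4) ln(1 − 4p/3) = −0.75 ln(1 − 0.626667) = −0.75 ln(0.373333)
  = −0.75 × (-0.985284) = 0.738963 substitutions/site.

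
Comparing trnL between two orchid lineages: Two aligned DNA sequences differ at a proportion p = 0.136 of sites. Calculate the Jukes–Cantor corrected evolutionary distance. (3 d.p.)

0.150

d = −(3/4) ln(1 − 4p/3) = −0.75 ln(1 − 0.181333) = −0.75 ln(0.818667)
  = −0.75 × (-0.200078) = 0.150059 substitutions/site.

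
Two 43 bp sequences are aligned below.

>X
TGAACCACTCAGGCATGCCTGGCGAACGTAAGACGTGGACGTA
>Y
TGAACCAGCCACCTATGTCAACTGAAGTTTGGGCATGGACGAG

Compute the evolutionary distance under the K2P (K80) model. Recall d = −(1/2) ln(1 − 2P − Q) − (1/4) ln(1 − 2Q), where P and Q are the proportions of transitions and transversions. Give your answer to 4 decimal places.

Of 43 sites, 9 differences are transitions and 9 are transversions, so P = 9/43 ≈ 0.209302 and Q = 9/43 ≈ 0.209302.
Under the Kimura two-parameter model, d = −½ ln(1 − 2P − Q) − ¼ ln(1 − 2Q).
1 − 2P − Q = 0.372094, giving −½ ln(0.372094) = 0.494304.
1 − 2Q = 0.581396, giving −¼ ln(0.581396) = 0.135581.
d = 0.494304 + 0.135581 = 0.629885.

0.6299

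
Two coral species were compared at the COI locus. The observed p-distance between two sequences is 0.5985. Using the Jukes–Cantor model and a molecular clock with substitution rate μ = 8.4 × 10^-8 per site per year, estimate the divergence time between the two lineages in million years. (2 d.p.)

7.14

d = −(3/4) ln(1 − 4p/3) = −0.75 ln(1 − 0.798) = −0.75 ln(0.202)
  = −0.75 × (-1.599488) = 1.199616 substitutions/site.
Under a molecular clock d = 2μt, so t = d/(2μ) = 1.199616 / (2 × 8.4 × 10^-8) = 7.14 million years.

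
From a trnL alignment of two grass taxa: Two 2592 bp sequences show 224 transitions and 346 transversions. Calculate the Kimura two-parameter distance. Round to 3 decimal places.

P = 224/2592 ≈ 0.08642 and Q = 346/2592 ≈ 0.133488.
Under the Kimura two-parameter model, d = −½ ln(1 − 2P − Q) − ¼ ln(1 − 2Q).
1 − 2P − Q = 0.693672, giving −½ ln(0.693672) = 0.182878.
1 − 2Q = 0.733024, giving −¼ ln(0.733024) = 0.077644.
d = 0.182878 + 0.077644 = 0.260522.

0.261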